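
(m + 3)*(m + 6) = m^2 + 9*m + 18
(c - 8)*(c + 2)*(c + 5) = c^3 - c^2 - 46*c - 80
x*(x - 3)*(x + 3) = x^3 - 9*x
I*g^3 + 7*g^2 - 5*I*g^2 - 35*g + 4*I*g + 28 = (g - 4)*(g - 7*I)*(I*g - I)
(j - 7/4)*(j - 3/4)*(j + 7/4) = j^3 - 3*j^2/4 - 49*j/16 + 147/64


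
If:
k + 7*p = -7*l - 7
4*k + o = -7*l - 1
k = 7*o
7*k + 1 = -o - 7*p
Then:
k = 35/72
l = -31/72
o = 5/72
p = -23/36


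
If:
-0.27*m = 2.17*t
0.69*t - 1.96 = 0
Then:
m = -22.83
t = 2.84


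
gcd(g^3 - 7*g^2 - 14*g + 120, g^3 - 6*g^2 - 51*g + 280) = g - 5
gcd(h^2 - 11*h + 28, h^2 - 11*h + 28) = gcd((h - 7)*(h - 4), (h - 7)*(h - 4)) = h^2 - 11*h + 28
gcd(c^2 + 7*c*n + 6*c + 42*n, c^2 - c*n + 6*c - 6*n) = c + 6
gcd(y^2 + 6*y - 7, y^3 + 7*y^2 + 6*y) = 1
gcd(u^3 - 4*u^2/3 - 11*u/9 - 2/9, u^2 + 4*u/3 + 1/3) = u + 1/3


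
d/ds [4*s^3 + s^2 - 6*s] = 12*s^2 + 2*s - 6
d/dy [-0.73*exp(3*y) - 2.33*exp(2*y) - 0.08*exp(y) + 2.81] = (-2.19*exp(2*y) - 4.66*exp(y) - 0.08)*exp(y)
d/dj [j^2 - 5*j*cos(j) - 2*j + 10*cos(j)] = 5*j*sin(j) + 2*j - 10*sin(j) - 5*cos(j) - 2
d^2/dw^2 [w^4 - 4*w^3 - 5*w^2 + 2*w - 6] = 12*w^2 - 24*w - 10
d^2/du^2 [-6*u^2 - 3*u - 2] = -12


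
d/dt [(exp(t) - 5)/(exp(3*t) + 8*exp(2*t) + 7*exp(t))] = (-2*exp(3*t) + 7*exp(2*t) + 80*exp(t) + 35)*exp(-t)/(exp(4*t) + 16*exp(3*t) + 78*exp(2*t) + 112*exp(t) + 49)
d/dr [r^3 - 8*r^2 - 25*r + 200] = 3*r^2 - 16*r - 25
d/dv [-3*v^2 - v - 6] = -6*v - 1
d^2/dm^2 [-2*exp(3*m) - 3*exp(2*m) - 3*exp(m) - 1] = (-18*exp(2*m) - 12*exp(m) - 3)*exp(m)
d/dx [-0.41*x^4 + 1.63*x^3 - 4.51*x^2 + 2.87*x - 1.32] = -1.64*x^3 + 4.89*x^2 - 9.02*x + 2.87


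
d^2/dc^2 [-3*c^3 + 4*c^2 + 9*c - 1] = 8 - 18*c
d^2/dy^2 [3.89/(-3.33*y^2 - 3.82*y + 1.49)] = (86.271642*y^2 + 98.966268*y - 3.89*(6.66*y + 3.82)*(13.32*y + 7.64) - 38.602026)/(3.33*y^2 + 3.82*y - 1.49)^3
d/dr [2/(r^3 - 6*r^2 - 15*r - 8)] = 6*(-r^2 + 4*r + 5)/(-r^3 + 6*r^2 + 15*r + 8)^2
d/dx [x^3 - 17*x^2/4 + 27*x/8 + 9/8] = 3*x^2 - 17*x/2 + 27/8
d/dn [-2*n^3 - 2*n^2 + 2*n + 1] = -6*n^2 - 4*n + 2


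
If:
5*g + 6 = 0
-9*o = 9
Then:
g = -6/5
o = -1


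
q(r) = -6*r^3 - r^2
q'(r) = -18*r^2 - 2*r = 2*r*(-9*r - 1)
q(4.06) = -418.02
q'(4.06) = -304.82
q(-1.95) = 40.69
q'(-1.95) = -64.54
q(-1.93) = 39.41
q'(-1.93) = -63.19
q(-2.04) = 46.78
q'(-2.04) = -70.83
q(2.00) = -52.00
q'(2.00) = -76.00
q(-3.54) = 253.64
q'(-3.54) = -218.49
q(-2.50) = 87.50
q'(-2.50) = -107.50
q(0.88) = -4.86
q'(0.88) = -15.70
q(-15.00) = 20025.00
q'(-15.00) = -4020.00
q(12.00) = -10512.00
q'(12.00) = -2616.00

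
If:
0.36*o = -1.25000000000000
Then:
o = -3.47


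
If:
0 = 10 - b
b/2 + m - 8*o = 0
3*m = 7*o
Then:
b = 10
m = 35/17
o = 15/17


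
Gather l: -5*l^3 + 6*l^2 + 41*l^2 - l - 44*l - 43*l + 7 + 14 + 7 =-5*l^3 + 47*l^2 - 88*l + 28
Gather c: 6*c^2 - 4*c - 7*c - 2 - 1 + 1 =6*c^2 - 11*c - 2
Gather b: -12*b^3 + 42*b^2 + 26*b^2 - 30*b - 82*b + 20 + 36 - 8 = -12*b^3 + 68*b^2 - 112*b + 48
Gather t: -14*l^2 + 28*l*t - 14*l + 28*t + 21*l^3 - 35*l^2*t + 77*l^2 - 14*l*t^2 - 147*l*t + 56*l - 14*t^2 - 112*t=21*l^3 + 63*l^2 + 42*l + t^2*(-14*l - 14) + t*(-35*l^2 - 119*l - 84)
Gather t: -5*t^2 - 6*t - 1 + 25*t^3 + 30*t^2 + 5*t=25*t^3 + 25*t^2 - t - 1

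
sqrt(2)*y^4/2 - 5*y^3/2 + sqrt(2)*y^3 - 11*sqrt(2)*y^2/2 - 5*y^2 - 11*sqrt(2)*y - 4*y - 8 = (y + 2)*(y - 4*sqrt(2))*(y + sqrt(2))*(sqrt(2)*y/2 + 1/2)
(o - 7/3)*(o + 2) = o^2 - o/3 - 14/3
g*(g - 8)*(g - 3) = g^3 - 11*g^2 + 24*g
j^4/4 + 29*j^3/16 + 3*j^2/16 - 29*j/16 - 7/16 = (j/4 + 1/4)*(j - 1)*(j + 1/4)*(j + 7)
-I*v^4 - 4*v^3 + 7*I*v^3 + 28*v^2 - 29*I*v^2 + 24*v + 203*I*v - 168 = (v - 7)*(v - 8*I)*(v + 3*I)*(-I*v + 1)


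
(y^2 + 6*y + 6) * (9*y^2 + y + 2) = 9*y^4 + 55*y^3 + 62*y^2 + 18*y + 12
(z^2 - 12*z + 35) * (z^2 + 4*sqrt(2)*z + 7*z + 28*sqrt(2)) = z^4 - 5*z^3 + 4*sqrt(2)*z^3 - 49*z^2 - 20*sqrt(2)*z^2 - 196*sqrt(2)*z + 245*z + 980*sqrt(2)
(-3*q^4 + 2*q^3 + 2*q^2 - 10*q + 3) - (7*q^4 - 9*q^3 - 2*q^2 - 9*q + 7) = -10*q^4 + 11*q^3 + 4*q^2 - q - 4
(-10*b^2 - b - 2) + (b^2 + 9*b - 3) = -9*b^2 + 8*b - 5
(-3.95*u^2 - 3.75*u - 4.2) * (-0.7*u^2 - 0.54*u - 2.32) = 2.765*u^4 + 4.758*u^3 + 14.129*u^2 + 10.968*u + 9.744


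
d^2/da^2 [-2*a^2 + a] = -4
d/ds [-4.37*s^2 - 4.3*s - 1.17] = -8.74*s - 4.3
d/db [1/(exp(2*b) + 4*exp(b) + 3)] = 2*(-exp(b) - 2)*exp(b)/(exp(2*b) + 4*exp(b) + 3)^2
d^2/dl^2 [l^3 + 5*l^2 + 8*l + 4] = 6*l + 10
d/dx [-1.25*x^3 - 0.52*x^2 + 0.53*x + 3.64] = -3.75*x^2 - 1.04*x + 0.53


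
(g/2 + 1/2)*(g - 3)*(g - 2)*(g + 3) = g^4/2 - g^3/2 - 11*g^2/2 + 9*g/2 + 9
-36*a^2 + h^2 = (-6*a + h)*(6*a + h)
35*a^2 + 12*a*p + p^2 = (5*a + p)*(7*a + p)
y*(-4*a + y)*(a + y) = -4*a^2*y - 3*a*y^2 + y^3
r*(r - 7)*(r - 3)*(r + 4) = r^4 - 6*r^3 - 19*r^2 + 84*r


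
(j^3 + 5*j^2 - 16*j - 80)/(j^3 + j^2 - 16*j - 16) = (j + 5)/(j + 1)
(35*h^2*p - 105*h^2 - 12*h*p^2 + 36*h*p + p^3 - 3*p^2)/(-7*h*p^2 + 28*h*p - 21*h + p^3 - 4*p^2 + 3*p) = (-5*h + p)/(p - 1)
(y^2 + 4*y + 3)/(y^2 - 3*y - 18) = (y + 1)/(y - 6)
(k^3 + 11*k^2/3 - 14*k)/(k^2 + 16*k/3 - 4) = k*(3*k - 7)/(3*k - 2)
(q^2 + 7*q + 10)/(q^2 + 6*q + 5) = (q + 2)/(q + 1)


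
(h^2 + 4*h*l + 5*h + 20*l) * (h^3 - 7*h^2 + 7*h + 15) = h^5 + 4*h^4*l - 2*h^4 - 8*h^3*l - 28*h^3 - 112*h^2*l + 50*h^2 + 200*h*l + 75*h + 300*l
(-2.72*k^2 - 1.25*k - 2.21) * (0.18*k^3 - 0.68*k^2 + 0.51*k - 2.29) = -0.4896*k^5 + 1.6246*k^4 - 0.935*k^3 + 7.0941*k^2 + 1.7354*k + 5.0609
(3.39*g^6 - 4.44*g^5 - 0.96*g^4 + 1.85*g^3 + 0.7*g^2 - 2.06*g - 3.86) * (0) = 0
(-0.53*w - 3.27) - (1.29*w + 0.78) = -1.82*w - 4.05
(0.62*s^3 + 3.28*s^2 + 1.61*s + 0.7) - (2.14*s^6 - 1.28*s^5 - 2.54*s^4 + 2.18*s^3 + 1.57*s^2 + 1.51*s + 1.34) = -2.14*s^6 + 1.28*s^5 + 2.54*s^4 - 1.56*s^3 + 1.71*s^2 + 0.1*s - 0.64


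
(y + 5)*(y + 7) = y^2 + 12*y + 35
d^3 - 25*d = d*(d - 5)*(d + 5)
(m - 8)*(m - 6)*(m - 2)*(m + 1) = m^4 - 15*m^3 + 60*m^2 - 20*m - 96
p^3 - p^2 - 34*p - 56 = (p - 7)*(p + 2)*(p + 4)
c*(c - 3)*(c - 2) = c^3 - 5*c^2 + 6*c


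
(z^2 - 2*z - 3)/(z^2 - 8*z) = (z^2 - 2*z - 3)/(z*(z - 8))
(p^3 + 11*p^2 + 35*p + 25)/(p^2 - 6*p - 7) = (p^2 + 10*p + 25)/(p - 7)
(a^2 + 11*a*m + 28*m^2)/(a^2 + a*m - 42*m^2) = (a + 4*m)/(a - 6*m)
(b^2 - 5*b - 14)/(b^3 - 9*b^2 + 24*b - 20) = (b^2 - 5*b - 14)/(b^3 - 9*b^2 + 24*b - 20)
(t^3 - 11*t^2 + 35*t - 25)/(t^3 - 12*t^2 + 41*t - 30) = (t - 5)/(t - 6)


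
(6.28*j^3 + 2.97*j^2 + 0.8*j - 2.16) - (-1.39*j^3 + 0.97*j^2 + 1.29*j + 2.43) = 7.67*j^3 + 2.0*j^2 - 0.49*j - 4.59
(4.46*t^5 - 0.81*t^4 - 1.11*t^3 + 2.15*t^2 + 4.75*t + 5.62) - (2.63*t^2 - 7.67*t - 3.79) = 4.46*t^5 - 0.81*t^4 - 1.11*t^3 - 0.48*t^2 + 12.42*t + 9.41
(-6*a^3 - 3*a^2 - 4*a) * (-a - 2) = 6*a^4 + 15*a^3 + 10*a^2 + 8*a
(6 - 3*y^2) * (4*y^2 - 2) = -12*y^4 + 30*y^2 - 12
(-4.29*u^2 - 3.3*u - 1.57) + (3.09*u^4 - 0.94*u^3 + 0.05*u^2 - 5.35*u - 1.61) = 3.09*u^4 - 0.94*u^3 - 4.24*u^2 - 8.65*u - 3.18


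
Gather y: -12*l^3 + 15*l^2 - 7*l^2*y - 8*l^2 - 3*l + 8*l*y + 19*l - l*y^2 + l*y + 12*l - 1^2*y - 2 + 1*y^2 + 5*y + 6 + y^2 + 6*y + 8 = -12*l^3 + 7*l^2 + 28*l + y^2*(2 - l) + y*(-7*l^2 + 9*l + 10) + 12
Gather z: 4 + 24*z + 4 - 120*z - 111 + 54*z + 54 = -42*z - 49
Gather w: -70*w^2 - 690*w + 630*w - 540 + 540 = -70*w^2 - 60*w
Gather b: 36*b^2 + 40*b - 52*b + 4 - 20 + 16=36*b^2 - 12*b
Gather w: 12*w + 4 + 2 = 12*w + 6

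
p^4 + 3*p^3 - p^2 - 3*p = p*(p - 1)*(p + 1)*(p + 3)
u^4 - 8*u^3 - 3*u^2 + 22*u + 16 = (u - 8)*(u - 2)*(u + 1)^2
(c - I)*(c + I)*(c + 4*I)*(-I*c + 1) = -I*c^4 + 5*c^3 + 3*I*c^2 + 5*c + 4*I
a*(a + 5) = a^2 + 5*a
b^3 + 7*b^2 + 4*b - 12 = (b - 1)*(b + 2)*(b + 6)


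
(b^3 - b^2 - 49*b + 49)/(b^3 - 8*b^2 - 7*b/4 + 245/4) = 4*(b^2 + 6*b - 7)/(4*b^2 - 4*b - 35)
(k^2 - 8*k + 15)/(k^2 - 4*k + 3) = (k - 5)/(k - 1)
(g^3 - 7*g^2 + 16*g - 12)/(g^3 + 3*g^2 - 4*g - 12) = (g^2 - 5*g + 6)/(g^2 + 5*g + 6)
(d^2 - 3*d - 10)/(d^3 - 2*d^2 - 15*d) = (d + 2)/(d*(d + 3))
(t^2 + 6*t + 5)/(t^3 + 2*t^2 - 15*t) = (t + 1)/(t*(t - 3))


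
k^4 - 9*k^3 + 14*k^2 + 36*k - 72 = (k - 6)*(k - 3)*(k - 2)*(k + 2)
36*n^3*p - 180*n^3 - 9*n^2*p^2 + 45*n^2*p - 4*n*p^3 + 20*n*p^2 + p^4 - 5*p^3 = (-4*n + p)*(-3*n + p)*(3*n + p)*(p - 5)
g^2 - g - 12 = (g - 4)*(g + 3)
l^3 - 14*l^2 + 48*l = l*(l - 8)*(l - 6)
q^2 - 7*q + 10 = (q - 5)*(q - 2)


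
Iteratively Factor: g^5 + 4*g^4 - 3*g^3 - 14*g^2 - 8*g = (g - 2)*(g^4 + 6*g^3 + 9*g^2 + 4*g) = (g - 2)*(g + 1)*(g^3 + 5*g^2 + 4*g) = (g - 2)*(g + 1)^2*(g^2 + 4*g) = (g - 2)*(g + 1)^2*(g + 4)*(g)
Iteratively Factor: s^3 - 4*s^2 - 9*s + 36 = (s - 4)*(s^2 - 9) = (s - 4)*(s - 3)*(s + 3)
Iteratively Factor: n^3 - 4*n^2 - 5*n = (n + 1)*(n^2 - 5*n) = (n - 5)*(n + 1)*(n)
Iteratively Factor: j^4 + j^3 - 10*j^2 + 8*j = (j)*(j^3 + j^2 - 10*j + 8) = j*(j - 2)*(j^2 + 3*j - 4) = j*(j - 2)*(j - 1)*(j + 4)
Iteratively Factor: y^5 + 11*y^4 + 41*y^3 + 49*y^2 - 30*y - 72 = (y + 2)*(y^4 + 9*y^3 + 23*y^2 + 3*y - 36) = (y + 2)*(y + 4)*(y^3 + 5*y^2 + 3*y - 9) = (y + 2)*(y + 3)*(y + 4)*(y^2 + 2*y - 3) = (y - 1)*(y + 2)*(y + 3)*(y + 4)*(y + 3)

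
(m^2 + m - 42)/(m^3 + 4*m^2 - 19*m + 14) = (m - 6)/(m^2 - 3*m + 2)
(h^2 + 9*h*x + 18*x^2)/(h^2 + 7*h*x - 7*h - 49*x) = (h^2 + 9*h*x + 18*x^2)/(h^2 + 7*h*x - 7*h - 49*x)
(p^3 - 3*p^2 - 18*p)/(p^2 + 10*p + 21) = p*(p - 6)/(p + 7)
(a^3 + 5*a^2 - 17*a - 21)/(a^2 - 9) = (a^2 + 8*a + 7)/(a + 3)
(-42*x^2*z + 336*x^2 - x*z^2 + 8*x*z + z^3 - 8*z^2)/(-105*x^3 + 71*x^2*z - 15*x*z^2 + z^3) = (6*x*z - 48*x + z^2 - 8*z)/(15*x^2 - 8*x*z + z^2)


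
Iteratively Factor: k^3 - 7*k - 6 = (k - 3)*(k^2 + 3*k + 2) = (k - 3)*(k + 2)*(k + 1)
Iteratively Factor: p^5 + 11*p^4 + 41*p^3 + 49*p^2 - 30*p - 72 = (p + 3)*(p^4 + 8*p^3 + 17*p^2 - 2*p - 24) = (p + 3)^2*(p^3 + 5*p^2 + 2*p - 8) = (p - 1)*(p + 3)^2*(p^2 + 6*p + 8) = (p - 1)*(p + 2)*(p + 3)^2*(p + 4)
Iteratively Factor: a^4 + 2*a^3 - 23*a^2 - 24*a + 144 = (a + 4)*(a^3 - 2*a^2 - 15*a + 36) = (a - 3)*(a + 4)*(a^2 + a - 12) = (a - 3)*(a + 4)^2*(a - 3)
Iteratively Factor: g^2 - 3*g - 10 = (g - 5)*(g + 2)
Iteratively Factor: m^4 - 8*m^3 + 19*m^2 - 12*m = (m - 1)*(m^3 - 7*m^2 + 12*m) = m*(m - 1)*(m^2 - 7*m + 12) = m*(m - 3)*(m - 1)*(m - 4)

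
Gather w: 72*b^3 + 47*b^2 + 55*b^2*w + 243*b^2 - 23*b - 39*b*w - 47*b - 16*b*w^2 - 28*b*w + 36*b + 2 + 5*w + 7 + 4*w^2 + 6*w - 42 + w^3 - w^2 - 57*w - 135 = 72*b^3 + 290*b^2 - 34*b + w^3 + w^2*(3 - 16*b) + w*(55*b^2 - 67*b - 46) - 168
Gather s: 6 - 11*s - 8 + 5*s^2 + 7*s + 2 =5*s^2 - 4*s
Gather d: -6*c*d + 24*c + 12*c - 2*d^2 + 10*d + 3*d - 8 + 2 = 36*c - 2*d^2 + d*(13 - 6*c) - 6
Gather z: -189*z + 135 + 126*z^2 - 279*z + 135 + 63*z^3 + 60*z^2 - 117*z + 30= 63*z^3 + 186*z^2 - 585*z + 300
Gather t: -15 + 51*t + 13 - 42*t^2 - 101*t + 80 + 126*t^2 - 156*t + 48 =84*t^2 - 206*t + 126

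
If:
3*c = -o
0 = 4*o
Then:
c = 0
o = 0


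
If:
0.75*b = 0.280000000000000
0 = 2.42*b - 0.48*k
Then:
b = 0.37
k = 1.88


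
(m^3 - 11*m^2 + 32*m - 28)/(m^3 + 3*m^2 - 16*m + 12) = (m^2 - 9*m + 14)/(m^2 + 5*m - 6)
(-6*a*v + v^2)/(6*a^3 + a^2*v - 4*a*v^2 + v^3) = v*(-6*a + v)/(6*a^3 + a^2*v - 4*a*v^2 + v^3)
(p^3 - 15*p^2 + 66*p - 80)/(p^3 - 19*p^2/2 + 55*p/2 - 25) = 2*(p - 8)/(2*p - 5)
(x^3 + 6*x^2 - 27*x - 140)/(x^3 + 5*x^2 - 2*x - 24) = (x^2 + 2*x - 35)/(x^2 + x - 6)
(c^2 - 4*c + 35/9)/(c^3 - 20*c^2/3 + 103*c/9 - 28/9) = (3*c - 5)/(3*c^2 - 13*c + 4)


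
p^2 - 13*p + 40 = (p - 8)*(p - 5)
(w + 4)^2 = w^2 + 8*w + 16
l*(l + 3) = l^2 + 3*l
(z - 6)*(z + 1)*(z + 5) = z^3 - 31*z - 30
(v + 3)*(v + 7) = v^2 + 10*v + 21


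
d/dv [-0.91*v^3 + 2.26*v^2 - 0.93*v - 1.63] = -2.73*v^2 + 4.52*v - 0.93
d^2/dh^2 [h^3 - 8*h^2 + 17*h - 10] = 6*h - 16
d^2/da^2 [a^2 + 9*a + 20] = 2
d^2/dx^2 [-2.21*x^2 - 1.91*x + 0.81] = -4.42000000000000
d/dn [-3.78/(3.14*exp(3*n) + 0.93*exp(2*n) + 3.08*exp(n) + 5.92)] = (35.6076*exp(2*n) + 7.0308*exp(n) + 11.6424)*exp(n)/(3.14*exp(3*n) + 0.93*exp(2*n) + 3.08*exp(n) + 5.92)^2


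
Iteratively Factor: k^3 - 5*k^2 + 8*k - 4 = (k - 2)*(k^2 - 3*k + 2) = (k - 2)*(k - 1)*(k - 2)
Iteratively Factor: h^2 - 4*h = (h)*(h - 4)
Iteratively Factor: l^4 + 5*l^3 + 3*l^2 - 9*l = (l)*(l^3 + 5*l^2 + 3*l - 9) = l*(l - 1)*(l^2 + 6*l + 9) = l*(l - 1)*(l + 3)*(l + 3)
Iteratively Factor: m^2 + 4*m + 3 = (m + 1)*(m + 3)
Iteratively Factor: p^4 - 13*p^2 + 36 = (p + 3)*(p^3 - 3*p^2 - 4*p + 12) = (p - 3)*(p + 3)*(p^2 - 4) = (p - 3)*(p + 2)*(p + 3)*(p - 2)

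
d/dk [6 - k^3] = -3*k^2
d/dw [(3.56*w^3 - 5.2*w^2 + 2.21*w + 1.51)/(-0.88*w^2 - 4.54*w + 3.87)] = (-3.1328*w^4 - 32.3248*w^3 + 66.8844*w^2 - 37.5904*w + 15.4081)/(0.7744*w^4 + 7.9904*w^3 + 13.8004*w^2 - 35.1396*w + 14.9769)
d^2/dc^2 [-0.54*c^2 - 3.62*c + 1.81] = -1.08000000000000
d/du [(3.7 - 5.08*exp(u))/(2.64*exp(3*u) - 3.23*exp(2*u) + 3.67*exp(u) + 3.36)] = (26.8224*exp(3*u) - 45.7124*exp(2*u) + 23.902*exp(u) - 30.6478)*exp(u)/(6.9696*exp(6*u) - 17.0544*exp(5*u) + 29.8105*exp(4*u) - 5.9674*exp(3*u) - 8.2367*exp(2*u) + 24.6624*exp(u) + 11.2896)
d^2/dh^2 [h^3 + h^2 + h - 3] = 6*h + 2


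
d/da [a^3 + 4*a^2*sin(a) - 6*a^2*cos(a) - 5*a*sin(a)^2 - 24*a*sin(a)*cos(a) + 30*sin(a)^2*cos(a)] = 6*a^2*sin(a) + 4*a^2*cos(a) + 3*a^2 + 8*a*sin(a) - 5*a*sin(2*a) - 12*a*cos(a) - 24*a*cos(2*a) - 15*sin(a)/2 - 12*sin(2*a) + 45*sin(3*a)/2 + 5*cos(2*a)/2 - 5/2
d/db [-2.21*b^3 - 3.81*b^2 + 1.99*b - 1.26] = -6.63*b^2 - 7.62*b + 1.99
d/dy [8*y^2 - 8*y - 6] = 16*y - 8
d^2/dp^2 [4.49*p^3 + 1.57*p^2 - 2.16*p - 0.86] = 26.94*p + 3.14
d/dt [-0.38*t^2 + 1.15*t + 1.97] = 1.15 - 0.76*t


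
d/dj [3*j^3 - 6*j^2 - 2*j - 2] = 9*j^2 - 12*j - 2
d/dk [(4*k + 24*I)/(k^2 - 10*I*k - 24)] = 4*(k^2 - 10*I*k - 2*(k - 5*I)*(k + 6*I) - 24)/(-k^2 + 10*I*k + 24)^2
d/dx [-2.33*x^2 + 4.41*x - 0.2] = 4.41 - 4.66*x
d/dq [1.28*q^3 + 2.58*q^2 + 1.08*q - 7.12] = 3.84*q^2 + 5.16*q + 1.08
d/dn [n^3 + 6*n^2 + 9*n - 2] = 3*n^2 + 12*n + 9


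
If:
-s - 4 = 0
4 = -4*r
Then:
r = -1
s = -4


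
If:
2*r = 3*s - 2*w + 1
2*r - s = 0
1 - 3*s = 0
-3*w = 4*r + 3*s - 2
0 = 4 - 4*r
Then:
No Solution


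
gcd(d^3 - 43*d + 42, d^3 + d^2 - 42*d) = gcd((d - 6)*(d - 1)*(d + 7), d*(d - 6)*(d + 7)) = d^2 + d - 42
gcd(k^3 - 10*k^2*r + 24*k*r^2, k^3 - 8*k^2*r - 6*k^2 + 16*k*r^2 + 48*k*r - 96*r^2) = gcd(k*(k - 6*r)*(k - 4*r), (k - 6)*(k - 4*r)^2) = -k + 4*r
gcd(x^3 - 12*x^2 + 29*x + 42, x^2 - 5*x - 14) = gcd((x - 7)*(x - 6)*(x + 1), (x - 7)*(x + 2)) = x - 7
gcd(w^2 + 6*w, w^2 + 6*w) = w^2 + 6*w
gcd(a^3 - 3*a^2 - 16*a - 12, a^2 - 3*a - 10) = a + 2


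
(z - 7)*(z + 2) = z^2 - 5*z - 14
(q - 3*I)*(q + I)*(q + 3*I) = q^3 + I*q^2 + 9*q + 9*I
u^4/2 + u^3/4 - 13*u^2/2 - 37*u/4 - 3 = (u/2 + 1/2)*(u - 4)*(u + 1/2)*(u + 3)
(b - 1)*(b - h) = b^2 - b*h - b + h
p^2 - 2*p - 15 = (p - 5)*(p + 3)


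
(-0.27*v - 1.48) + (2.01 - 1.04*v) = 0.53 - 1.31*v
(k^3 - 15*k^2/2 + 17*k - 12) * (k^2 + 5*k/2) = k^5 - 5*k^4 - 7*k^3/4 + 61*k^2/2 - 30*k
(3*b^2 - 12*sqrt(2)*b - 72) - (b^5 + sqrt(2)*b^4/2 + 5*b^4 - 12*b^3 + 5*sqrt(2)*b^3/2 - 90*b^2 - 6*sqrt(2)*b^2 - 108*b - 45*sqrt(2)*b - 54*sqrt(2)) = -b^5 - 5*b^4 - sqrt(2)*b^4/2 - 5*sqrt(2)*b^3/2 + 12*b^3 + 6*sqrt(2)*b^2 + 93*b^2 + 33*sqrt(2)*b + 108*b - 72 + 54*sqrt(2)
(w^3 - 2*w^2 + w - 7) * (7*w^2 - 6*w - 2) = 7*w^5 - 20*w^4 + 17*w^3 - 51*w^2 + 40*w + 14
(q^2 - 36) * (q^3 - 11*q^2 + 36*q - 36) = q^5 - 11*q^4 + 360*q^2 - 1296*q + 1296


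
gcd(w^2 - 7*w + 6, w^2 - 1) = w - 1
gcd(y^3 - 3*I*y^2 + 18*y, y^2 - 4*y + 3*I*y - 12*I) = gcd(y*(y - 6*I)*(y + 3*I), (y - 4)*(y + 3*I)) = y + 3*I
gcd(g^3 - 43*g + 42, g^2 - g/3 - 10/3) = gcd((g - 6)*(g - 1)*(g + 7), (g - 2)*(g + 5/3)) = 1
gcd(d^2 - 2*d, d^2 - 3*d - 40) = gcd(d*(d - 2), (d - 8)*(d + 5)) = 1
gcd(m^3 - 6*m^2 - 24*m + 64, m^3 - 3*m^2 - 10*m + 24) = m - 2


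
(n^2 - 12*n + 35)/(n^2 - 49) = (n - 5)/(n + 7)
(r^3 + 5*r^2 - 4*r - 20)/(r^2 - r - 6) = (r^2 + 3*r - 10)/(r - 3)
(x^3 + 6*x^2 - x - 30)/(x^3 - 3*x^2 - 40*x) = (x^2 + x - 6)/(x*(x - 8))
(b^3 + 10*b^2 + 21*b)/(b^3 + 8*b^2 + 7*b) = (b + 3)/(b + 1)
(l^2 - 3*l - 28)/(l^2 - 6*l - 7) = (l + 4)/(l + 1)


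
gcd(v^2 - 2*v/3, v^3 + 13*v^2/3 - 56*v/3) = v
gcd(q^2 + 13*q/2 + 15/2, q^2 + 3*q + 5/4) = 1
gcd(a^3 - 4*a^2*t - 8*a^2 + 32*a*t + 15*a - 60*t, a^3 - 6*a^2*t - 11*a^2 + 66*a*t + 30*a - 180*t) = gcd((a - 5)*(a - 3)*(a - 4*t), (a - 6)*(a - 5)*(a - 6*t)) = a - 5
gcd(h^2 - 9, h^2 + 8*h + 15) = h + 3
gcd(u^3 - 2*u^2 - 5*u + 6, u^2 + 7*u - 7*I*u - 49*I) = 1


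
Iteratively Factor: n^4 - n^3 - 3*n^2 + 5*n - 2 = (n - 1)*(n^3 - 3*n + 2) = (n - 1)*(n + 2)*(n^2 - 2*n + 1) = (n - 1)^2*(n + 2)*(n - 1)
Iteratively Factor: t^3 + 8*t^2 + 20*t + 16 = (t + 2)*(t^2 + 6*t + 8) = (t + 2)^2*(t + 4)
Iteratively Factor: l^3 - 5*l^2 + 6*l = (l - 2)*(l^2 - 3*l) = l*(l - 2)*(l - 3)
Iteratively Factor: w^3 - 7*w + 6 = (w + 3)*(w^2 - 3*w + 2) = (w - 1)*(w + 3)*(w - 2)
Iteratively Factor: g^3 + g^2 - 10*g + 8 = (g - 2)*(g^2 + 3*g - 4) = (g - 2)*(g + 4)*(g - 1)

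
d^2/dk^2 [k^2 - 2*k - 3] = 2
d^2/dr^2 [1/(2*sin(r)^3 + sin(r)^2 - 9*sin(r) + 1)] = (-36*sin(r)^6 - 22*sin(r)^5 + 80*sin(r)^4 + 77*sin(r)^3 - 179*sin(r)^2 - 75*sin(r) + 160)/(2*sin(r)^3 + sin(r)^2 - 9*sin(r) + 1)^3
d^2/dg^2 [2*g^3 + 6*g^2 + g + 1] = 12*g + 12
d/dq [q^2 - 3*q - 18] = 2*q - 3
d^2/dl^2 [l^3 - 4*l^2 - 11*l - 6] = 6*l - 8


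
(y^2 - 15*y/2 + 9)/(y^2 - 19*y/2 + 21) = (2*y - 3)/(2*y - 7)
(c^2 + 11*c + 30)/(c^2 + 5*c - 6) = (c + 5)/(c - 1)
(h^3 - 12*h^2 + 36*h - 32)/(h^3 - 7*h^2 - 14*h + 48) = (h - 2)/(h + 3)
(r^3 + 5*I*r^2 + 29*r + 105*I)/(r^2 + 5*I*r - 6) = (r^2 + 2*I*r + 35)/(r + 2*I)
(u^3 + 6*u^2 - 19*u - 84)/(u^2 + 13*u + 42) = (u^2 - u - 12)/(u + 6)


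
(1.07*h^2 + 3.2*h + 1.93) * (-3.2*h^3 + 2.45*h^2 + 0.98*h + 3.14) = -3.424*h^5 - 7.6185*h^4 + 2.7126*h^3 + 11.2243*h^2 + 11.9394*h + 6.0602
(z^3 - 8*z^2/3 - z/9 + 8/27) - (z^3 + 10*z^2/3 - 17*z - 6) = -6*z^2 + 152*z/9 + 170/27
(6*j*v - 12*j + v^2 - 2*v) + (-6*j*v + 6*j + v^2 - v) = -6*j + 2*v^2 - 3*v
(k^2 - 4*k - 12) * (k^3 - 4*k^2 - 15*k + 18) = k^5 - 8*k^4 - 11*k^3 + 126*k^2 + 108*k - 216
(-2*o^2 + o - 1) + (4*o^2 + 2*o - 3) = 2*o^2 + 3*o - 4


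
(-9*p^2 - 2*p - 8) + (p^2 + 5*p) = -8*p^2 + 3*p - 8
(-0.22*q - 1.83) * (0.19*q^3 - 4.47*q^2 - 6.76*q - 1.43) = -0.0418*q^4 + 0.6357*q^3 + 9.6673*q^2 + 12.6854*q + 2.6169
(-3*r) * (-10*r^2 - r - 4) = 30*r^3 + 3*r^2 + 12*r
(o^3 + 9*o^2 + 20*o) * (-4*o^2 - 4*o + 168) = -4*o^5 - 40*o^4 + 52*o^3 + 1432*o^2 + 3360*o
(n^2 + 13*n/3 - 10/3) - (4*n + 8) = n^2 + n/3 - 34/3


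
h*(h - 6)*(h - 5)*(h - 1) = h^4 - 12*h^3 + 41*h^2 - 30*h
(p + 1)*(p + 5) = p^2 + 6*p + 5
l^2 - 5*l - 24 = (l - 8)*(l + 3)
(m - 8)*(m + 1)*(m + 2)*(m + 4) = m^4 - m^3 - 42*m^2 - 104*m - 64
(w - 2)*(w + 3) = w^2 + w - 6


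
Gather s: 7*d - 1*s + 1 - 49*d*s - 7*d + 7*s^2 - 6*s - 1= 7*s^2 + s*(-49*d - 7)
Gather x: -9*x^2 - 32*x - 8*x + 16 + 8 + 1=-9*x^2 - 40*x + 25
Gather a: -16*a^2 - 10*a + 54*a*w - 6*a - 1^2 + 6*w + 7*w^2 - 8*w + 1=-16*a^2 + a*(54*w - 16) + 7*w^2 - 2*w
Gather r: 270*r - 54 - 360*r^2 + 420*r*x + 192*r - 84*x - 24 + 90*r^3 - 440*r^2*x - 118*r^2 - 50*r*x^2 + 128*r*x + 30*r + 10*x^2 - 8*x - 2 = 90*r^3 + r^2*(-440*x - 478) + r*(-50*x^2 + 548*x + 492) + 10*x^2 - 92*x - 80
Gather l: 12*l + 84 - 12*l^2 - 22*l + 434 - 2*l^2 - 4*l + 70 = -14*l^2 - 14*l + 588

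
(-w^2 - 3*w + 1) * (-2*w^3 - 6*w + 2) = 2*w^5 + 6*w^4 + 4*w^3 + 16*w^2 - 12*w + 2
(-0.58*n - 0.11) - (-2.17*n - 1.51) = 1.59*n + 1.4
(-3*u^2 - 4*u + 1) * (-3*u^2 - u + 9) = 9*u^4 + 15*u^3 - 26*u^2 - 37*u + 9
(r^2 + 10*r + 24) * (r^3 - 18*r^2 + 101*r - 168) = r^5 - 8*r^4 - 55*r^3 + 410*r^2 + 744*r - 4032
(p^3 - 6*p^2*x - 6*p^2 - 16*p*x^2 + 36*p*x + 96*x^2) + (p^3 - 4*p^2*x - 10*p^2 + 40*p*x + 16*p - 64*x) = 2*p^3 - 10*p^2*x - 16*p^2 - 16*p*x^2 + 76*p*x + 16*p + 96*x^2 - 64*x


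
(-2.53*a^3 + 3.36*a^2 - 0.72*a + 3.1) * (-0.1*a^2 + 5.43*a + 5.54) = 0.253*a^5 - 14.0739*a^4 + 4.3006*a^3 + 14.3948*a^2 + 12.8442*a + 17.174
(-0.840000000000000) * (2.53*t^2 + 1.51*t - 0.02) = -2.1252*t^2 - 1.2684*t + 0.0168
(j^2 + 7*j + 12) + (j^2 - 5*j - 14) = 2*j^2 + 2*j - 2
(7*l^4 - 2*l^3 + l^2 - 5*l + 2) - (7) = 7*l^4 - 2*l^3 + l^2 - 5*l - 5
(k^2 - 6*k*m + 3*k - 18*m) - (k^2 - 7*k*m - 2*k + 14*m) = k*m + 5*k - 32*m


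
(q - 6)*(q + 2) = q^2 - 4*q - 12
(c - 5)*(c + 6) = c^2 + c - 30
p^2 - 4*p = p*(p - 4)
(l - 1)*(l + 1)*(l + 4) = l^3 + 4*l^2 - l - 4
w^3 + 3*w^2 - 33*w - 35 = (w - 5)*(w + 1)*(w + 7)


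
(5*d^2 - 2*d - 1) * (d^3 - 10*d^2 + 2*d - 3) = 5*d^5 - 52*d^4 + 29*d^3 - 9*d^2 + 4*d + 3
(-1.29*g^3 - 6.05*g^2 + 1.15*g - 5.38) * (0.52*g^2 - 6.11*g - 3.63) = -0.6708*g^5 + 4.7359*g^4 + 42.2462*g^3 + 12.1374*g^2 + 28.6973*g + 19.5294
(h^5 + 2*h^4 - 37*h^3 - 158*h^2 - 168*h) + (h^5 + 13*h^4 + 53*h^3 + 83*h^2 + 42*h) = 2*h^5 + 15*h^4 + 16*h^3 - 75*h^2 - 126*h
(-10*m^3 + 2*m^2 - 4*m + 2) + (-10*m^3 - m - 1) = -20*m^3 + 2*m^2 - 5*m + 1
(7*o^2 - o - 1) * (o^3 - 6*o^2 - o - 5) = 7*o^5 - 43*o^4 - 2*o^3 - 28*o^2 + 6*o + 5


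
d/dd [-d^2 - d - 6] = -2*d - 1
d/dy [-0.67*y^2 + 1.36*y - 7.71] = 1.36 - 1.34*y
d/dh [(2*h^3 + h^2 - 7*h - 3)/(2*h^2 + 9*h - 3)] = (4*h^4 + 36*h^3 + 5*h^2 + 6*h + 48)/(4*h^4 + 36*h^3 + 69*h^2 - 54*h + 9)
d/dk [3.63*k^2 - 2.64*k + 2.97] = 7.26*k - 2.64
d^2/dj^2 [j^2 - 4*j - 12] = 2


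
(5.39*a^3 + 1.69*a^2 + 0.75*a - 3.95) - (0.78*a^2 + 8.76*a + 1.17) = 5.39*a^3 + 0.91*a^2 - 8.01*a - 5.12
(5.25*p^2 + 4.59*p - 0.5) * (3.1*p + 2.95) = 16.275*p^3 + 29.7165*p^2 + 11.9905*p - 1.475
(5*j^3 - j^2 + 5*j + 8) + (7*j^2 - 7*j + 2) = 5*j^3 + 6*j^2 - 2*j + 10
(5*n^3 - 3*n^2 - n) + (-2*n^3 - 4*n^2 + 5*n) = 3*n^3 - 7*n^2 + 4*n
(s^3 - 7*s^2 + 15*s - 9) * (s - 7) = s^4 - 14*s^3 + 64*s^2 - 114*s + 63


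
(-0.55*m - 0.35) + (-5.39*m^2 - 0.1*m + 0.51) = -5.39*m^2 - 0.65*m + 0.16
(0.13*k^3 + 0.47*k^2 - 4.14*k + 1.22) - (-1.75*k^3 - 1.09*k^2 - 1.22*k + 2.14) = 1.88*k^3 + 1.56*k^2 - 2.92*k - 0.92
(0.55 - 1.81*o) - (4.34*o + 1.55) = -6.15*o - 1.0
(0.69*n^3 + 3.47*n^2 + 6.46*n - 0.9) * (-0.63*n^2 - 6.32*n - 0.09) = -0.4347*n^5 - 6.5469*n^4 - 26.0623*n^3 - 40.5725*n^2 + 5.1066*n + 0.081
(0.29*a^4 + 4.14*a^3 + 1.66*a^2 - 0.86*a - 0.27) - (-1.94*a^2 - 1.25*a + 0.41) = 0.29*a^4 + 4.14*a^3 + 3.6*a^2 + 0.39*a - 0.68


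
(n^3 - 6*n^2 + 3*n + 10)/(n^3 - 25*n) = (n^2 - n - 2)/(n*(n + 5))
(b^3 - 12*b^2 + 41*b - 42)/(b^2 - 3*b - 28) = (b^2 - 5*b + 6)/(b + 4)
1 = 1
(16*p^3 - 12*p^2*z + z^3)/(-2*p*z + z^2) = -8*p^2/z + 2*p + z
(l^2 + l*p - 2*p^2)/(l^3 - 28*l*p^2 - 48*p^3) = (-l + p)/(-l^2 + 2*l*p + 24*p^2)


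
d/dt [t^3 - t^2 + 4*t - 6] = 3*t^2 - 2*t + 4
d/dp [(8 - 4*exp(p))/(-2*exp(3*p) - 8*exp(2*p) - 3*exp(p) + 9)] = 4*(-(exp(p) - 2)*(6*exp(2*p) + 16*exp(p) + 3) + 2*exp(3*p) + 8*exp(2*p) + 3*exp(p) - 9)*exp(p)/(2*exp(3*p) + 8*exp(2*p) + 3*exp(p) - 9)^2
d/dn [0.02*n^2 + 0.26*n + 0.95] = 0.04*n + 0.26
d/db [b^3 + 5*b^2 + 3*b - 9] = 3*b^2 + 10*b + 3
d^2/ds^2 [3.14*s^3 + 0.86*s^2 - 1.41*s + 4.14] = 18.84*s + 1.72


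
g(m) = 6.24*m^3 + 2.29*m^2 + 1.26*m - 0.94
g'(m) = 18.72*m^2 + 4.58*m + 1.26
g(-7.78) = -2810.62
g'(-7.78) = 1098.72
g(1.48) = 26.17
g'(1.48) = 49.04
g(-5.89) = -1203.98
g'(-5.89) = 623.72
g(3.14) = 218.78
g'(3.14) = 200.21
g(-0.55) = -1.98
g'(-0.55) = 4.40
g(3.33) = 259.07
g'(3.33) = 224.10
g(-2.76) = -118.17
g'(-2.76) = 131.22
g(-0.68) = -2.70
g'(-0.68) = 6.80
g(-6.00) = -1273.90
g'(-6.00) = 647.70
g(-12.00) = -10469.02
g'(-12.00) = 2641.98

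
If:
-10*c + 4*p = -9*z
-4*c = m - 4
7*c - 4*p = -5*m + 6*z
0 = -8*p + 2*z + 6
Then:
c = 191/200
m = 9/50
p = 731/800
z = 131/200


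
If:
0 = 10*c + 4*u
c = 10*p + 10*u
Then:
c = -2*u/5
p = -26*u/25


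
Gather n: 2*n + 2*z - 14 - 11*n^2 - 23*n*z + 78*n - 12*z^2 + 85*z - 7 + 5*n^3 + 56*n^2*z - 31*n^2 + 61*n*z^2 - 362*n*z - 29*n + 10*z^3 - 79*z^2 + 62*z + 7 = 5*n^3 + n^2*(56*z - 42) + n*(61*z^2 - 385*z + 51) + 10*z^3 - 91*z^2 + 149*z - 14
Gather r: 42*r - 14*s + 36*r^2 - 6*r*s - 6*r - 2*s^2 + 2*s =36*r^2 + r*(36 - 6*s) - 2*s^2 - 12*s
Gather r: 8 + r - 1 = r + 7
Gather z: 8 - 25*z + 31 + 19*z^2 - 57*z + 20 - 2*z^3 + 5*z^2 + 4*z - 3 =-2*z^3 + 24*z^2 - 78*z + 56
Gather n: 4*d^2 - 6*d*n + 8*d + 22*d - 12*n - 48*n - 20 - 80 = 4*d^2 + 30*d + n*(-6*d - 60) - 100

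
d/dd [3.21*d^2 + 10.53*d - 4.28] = 6.42*d + 10.53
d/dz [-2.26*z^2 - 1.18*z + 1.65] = -4.52*z - 1.18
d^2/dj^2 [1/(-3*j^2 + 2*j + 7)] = 2*(-9*j^2 + 6*j + 4*(3*j - 1)^2 + 21)/(-3*j^2 + 2*j + 7)^3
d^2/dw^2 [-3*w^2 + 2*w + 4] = -6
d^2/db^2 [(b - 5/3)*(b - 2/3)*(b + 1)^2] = 12*b^2 - 2*b - 46/9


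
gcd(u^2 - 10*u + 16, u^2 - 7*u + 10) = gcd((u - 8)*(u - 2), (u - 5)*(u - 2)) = u - 2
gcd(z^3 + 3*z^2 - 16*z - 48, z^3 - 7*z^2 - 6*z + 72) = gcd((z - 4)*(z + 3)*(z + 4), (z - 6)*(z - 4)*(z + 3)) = z^2 - z - 12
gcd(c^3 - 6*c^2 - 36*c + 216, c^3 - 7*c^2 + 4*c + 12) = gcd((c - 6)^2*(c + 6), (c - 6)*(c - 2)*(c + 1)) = c - 6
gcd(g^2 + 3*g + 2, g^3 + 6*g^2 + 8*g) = g + 2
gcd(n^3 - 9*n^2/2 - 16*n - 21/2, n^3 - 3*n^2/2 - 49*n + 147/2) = n - 7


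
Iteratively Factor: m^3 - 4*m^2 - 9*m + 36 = (m - 3)*(m^2 - m - 12) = (m - 4)*(m - 3)*(m + 3)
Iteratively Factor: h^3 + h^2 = (h + 1)*(h^2) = h*(h + 1)*(h)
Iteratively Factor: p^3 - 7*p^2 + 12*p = (p)*(p^2 - 7*p + 12) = p*(p - 4)*(p - 3)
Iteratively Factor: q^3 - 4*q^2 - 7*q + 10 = (q + 2)*(q^2 - 6*q + 5) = (q - 5)*(q + 2)*(q - 1)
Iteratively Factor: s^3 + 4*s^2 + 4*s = (s + 2)*(s^2 + 2*s) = (s + 2)^2*(s)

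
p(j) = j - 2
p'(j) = 1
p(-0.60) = -2.60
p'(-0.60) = 1.00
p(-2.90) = -4.90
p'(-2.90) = 1.00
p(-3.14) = -5.14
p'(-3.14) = 1.00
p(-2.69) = -4.69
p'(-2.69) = 1.00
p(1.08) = -0.92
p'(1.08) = 1.00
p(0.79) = -1.21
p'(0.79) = 1.00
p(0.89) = -1.11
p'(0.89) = 1.00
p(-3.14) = -5.14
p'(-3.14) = 1.00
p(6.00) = 4.00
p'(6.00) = 1.00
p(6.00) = 4.00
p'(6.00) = 1.00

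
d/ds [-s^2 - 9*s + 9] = -2*s - 9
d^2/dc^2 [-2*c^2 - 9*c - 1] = -4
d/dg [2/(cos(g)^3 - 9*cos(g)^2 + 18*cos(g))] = 6*(sin(g) + 6*sin(g)/cos(g)^2 - 6*tan(g))/((cos(g) - 6)^2*(cos(g) - 3)^2)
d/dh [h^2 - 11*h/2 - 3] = 2*h - 11/2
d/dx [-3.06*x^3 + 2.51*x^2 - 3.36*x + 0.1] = -9.18*x^2 + 5.02*x - 3.36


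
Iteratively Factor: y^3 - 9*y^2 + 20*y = (y - 4)*(y^2 - 5*y) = y*(y - 4)*(y - 5)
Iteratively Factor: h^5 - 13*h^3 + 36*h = (h + 2)*(h^4 - 2*h^3 - 9*h^2 + 18*h) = (h - 3)*(h + 2)*(h^3 + h^2 - 6*h) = (h - 3)*(h + 2)*(h + 3)*(h^2 - 2*h) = (h - 3)*(h - 2)*(h + 2)*(h + 3)*(h)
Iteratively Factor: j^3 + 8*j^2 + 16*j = (j)*(j^2 + 8*j + 16) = j*(j + 4)*(j + 4)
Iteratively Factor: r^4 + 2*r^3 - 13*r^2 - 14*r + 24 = (r - 1)*(r^3 + 3*r^2 - 10*r - 24) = (r - 1)*(r + 4)*(r^2 - r - 6) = (r - 3)*(r - 1)*(r + 4)*(r + 2)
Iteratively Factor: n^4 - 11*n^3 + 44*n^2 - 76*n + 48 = (n - 4)*(n^3 - 7*n^2 + 16*n - 12) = (n - 4)*(n - 2)*(n^2 - 5*n + 6) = (n - 4)*(n - 2)^2*(n - 3)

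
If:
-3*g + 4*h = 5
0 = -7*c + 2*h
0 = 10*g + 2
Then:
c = 11/35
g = -1/5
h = 11/10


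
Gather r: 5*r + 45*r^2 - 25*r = 45*r^2 - 20*r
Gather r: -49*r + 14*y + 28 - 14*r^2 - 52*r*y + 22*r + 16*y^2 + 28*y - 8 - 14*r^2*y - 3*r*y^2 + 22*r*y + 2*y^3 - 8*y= r^2*(-14*y - 14) + r*(-3*y^2 - 30*y - 27) + 2*y^3 + 16*y^2 + 34*y + 20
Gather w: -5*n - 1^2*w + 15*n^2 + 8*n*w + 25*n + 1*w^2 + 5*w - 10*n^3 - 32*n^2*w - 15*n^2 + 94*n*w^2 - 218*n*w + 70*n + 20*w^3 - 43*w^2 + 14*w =-10*n^3 + 90*n + 20*w^3 + w^2*(94*n - 42) + w*(-32*n^2 - 210*n + 18)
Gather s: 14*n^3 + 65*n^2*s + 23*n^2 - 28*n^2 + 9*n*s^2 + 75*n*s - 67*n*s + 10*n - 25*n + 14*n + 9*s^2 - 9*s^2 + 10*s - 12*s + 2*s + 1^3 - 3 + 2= 14*n^3 - 5*n^2 + 9*n*s^2 - n + s*(65*n^2 + 8*n)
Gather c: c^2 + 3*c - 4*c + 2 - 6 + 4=c^2 - c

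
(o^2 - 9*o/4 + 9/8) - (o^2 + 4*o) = 9/8 - 25*o/4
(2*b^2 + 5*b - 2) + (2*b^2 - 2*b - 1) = 4*b^2 + 3*b - 3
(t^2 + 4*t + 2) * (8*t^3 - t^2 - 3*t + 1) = 8*t^5 + 31*t^4 + 9*t^3 - 13*t^2 - 2*t + 2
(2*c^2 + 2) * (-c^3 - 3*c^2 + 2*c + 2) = -2*c^5 - 6*c^4 + 2*c^3 - 2*c^2 + 4*c + 4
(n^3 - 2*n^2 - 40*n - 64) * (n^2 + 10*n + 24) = n^5 + 8*n^4 - 36*n^3 - 512*n^2 - 1600*n - 1536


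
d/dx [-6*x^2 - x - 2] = -12*x - 1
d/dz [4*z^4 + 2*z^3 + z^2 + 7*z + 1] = 16*z^3 + 6*z^2 + 2*z + 7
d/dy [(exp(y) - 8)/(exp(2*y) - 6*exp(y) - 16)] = -exp(y)/(exp(2*y) + 4*exp(y) + 4)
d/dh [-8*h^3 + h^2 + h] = -24*h^2 + 2*h + 1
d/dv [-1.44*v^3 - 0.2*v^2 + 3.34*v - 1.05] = -4.32*v^2 - 0.4*v + 3.34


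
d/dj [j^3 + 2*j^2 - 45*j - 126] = 3*j^2 + 4*j - 45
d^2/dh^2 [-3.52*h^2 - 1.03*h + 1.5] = -7.04000000000000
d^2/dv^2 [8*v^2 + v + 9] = 16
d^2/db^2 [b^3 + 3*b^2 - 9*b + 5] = 6*b + 6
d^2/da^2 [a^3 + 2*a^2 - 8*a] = 6*a + 4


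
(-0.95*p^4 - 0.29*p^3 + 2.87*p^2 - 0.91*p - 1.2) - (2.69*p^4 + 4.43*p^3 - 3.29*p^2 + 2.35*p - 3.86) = -3.64*p^4 - 4.72*p^3 + 6.16*p^2 - 3.26*p + 2.66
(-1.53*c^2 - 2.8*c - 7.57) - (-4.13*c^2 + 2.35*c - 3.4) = 2.6*c^2 - 5.15*c - 4.17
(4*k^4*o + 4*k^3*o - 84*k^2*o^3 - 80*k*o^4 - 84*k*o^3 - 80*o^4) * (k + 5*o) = 4*k^5*o + 20*k^4*o^2 + 4*k^4*o - 84*k^3*o^3 + 20*k^3*o^2 - 500*k^2*o^4 - 84*k^2*o^3 - 400*k*o^5 - 500*k*o^4 - 400*o^5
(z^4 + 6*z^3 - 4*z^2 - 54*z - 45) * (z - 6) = z^5 - 40*z^3 - 30*z^2 + 279*z + 270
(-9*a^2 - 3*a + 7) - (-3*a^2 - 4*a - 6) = -6*a^2 + a + 13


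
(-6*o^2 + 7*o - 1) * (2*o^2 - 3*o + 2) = -12*o^4 + 32*o^3 - 35*o^2 + 17*o - 2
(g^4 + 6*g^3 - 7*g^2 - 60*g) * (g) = g^5 + 6*g^4 - 7*g^3 - 60*g^2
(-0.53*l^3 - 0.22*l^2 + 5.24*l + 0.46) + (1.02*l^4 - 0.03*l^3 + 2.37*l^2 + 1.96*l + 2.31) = 1.02*l^4 - 0.56*l^3 + 2.15*l^2 + 7.2*l + 2.77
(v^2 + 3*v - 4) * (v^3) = v^5 + 3*v^4 - 4*v^3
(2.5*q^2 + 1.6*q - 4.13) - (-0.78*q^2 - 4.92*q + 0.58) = 3.28*q^2 + 6.52*q - 4.71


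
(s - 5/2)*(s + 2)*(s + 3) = s^3 + 5*s^2/2 - 13*s/2 - 15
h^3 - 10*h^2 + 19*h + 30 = (h - 6)*(h - 5)*(h + 1)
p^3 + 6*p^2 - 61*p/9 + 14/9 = (p - 2/3)*(p - 1/3)*(p + 7)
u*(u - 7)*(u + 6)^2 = u^4 + 5*u^3 - 48*u^2 - 252*u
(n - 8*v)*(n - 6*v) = n^2 - 14*n*v + 48*v^2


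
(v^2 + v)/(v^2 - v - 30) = v*(v + 1)/(v^2 - v - 30)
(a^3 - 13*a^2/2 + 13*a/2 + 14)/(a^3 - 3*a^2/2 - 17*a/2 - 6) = (2*a - 7)/(2*a + 3)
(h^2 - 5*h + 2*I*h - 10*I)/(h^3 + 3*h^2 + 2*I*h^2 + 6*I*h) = (h - 5)/(h*(h + 3))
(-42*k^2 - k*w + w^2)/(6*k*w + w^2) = (-7*k + w)/w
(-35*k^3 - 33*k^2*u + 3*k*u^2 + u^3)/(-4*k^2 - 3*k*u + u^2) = (-35*k^2 + 2*k*u + u^2)/(-4*k + u)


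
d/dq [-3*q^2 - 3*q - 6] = -6*q - 3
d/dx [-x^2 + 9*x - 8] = 9 - 2*x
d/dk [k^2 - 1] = 2*k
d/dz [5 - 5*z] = -5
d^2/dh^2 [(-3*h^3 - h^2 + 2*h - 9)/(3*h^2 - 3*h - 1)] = 2*(-27*h^3 - 279*h^2 + 252*h - 115)/(27*h^6 - 81*h^5 + 54*h^4 + 27*h^3 - 18*h^2 - 9*h - 1)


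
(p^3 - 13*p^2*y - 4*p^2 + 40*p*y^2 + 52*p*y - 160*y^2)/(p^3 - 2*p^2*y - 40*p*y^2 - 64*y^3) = (p^2 - 5*p*y - 4*p + 20*y)/(p^2 + 6*p*y + 8*y^2)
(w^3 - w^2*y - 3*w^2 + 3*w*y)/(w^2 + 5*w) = (w^2 - w*y - 3*w + 3*y)/(w + 5)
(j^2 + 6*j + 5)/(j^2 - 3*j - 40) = (j + 1)/(j - 8)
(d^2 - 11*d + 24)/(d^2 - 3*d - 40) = (d - 3)/(d + 5)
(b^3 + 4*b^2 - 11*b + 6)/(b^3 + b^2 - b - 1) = (b^2 + 5*b - 6)/(b^2 + 2*b + 1)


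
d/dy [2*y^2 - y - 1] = 4*y - 1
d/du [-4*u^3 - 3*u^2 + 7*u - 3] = -12*u^2 - 6*u + 7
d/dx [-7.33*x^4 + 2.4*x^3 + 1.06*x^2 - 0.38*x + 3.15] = -29.32*x^3 + 7.2*x^2 + 2.12*x - 0.38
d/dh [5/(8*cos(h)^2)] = 5*sin(h)/(4*cos(h)^3)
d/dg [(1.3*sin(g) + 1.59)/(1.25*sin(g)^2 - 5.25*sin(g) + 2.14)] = (-1.625*sin(g)^2 - 3.975*sin(g) + 11.1295)*cos(g)/(1.5625*sin(g)^4 - 13.125*sin(g)^3 + 32.9125*sin(g)^2 - 22.47*sin(g) + 4.5796)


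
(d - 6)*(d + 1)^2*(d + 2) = d^4 - 2*d^3 - 19*d^2 - 28*d - 12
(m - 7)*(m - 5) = m^2 - 12*m + 35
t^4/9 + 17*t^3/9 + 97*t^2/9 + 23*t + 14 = (t/3 + 1/3)*(t/3 + 1)*(t + 6)*(t + 7)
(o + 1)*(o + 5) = o^2 + 6*o + 5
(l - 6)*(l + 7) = l^2 + l - 42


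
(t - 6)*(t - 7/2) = t^2 - 19*t/2 + 21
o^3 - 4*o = o*(o - 2)*(o + 2)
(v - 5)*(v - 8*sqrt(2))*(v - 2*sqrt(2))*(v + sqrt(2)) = v^4 - 9*sqrt(2)*v^3 - 5*v^3 + 12*v^2 + 45*sqrt(2)*v^2 - 60*v + 32*sqrt(2)*v - 160*sqrt(2)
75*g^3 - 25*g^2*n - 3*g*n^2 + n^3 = (-5*g + n)*(-3*g + n)*(5*g + n)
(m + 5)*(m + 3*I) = m^2 + 5*m + 3*I*m + 15*I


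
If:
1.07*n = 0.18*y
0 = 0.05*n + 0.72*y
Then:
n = 0.00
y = 0.00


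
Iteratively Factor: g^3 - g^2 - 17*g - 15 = (g + 3)*(g^2 - 4*g - 5) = (g - 5)*(g + 3)*(g + 1)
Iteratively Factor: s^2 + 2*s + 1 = (s + 1)*(s + 1)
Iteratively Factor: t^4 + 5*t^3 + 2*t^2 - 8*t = (t - 1)*(t^3 + 6*t^2 + 8*t) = t*(t - 1)*(t^2 + 6*t + 8) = t*(t - 1)*(t + 4)*(t + 2)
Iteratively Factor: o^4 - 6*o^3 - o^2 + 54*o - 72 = (o - 3)*(o^3 - 3*o^2 - 10*o + 24) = (o - 3)*(o - 2)*(o^2 - o - 12) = (o - 4)*(o - 3)*(o - 2)*(o + 3)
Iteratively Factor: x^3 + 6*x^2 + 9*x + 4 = (x + 1)*(x^2 + 5*x + 4) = (x + 1)^2*(x + 4)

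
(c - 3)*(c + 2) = c^2 - c - 6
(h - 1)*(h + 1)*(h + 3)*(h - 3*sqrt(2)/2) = h^4 - 3*sqrt(2)*h^3/2 + 3*h^3 - 9*sqrt(2)*h^2/2 - h^2 - 3*h + 3*sqrt(2)*h/2 + 9*sqrt(2)/2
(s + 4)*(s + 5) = s^2 + 9*s + 20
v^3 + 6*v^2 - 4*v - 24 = (v - 2)*(v + 2)*(v + 6)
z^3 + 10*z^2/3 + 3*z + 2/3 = (z + 1/3)*(z + 1)*(z + 2)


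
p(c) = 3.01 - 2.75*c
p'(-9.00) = -2.75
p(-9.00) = 27.76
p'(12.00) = -2.75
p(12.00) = -29.99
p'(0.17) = -2.75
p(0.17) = 2.54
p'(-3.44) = -2.75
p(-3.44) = 12.47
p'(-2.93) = -2.75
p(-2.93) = 11.07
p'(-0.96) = -2.75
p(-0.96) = 5.65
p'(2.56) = -2.75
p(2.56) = -4.03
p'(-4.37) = -2.75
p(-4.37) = 15.03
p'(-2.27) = -2.75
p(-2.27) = 9.25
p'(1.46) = -2.75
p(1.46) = -1.00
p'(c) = -2.75000000000000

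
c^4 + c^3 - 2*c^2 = c^2*(c - 1)*(c + 2)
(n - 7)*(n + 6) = n^2 - n - 42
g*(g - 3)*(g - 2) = g^3 - 5*g^2 + 6*g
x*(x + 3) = x^2 + 3*x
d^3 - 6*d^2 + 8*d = d*(d - 4)*(d - 2)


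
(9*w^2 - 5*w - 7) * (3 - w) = -9*w^3 + 32*w^2 - 8*w - 21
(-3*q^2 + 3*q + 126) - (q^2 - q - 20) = -4*q^2 + 4*q + 146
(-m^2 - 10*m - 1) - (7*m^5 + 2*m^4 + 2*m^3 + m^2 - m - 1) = -7*m^5 - 2*m^4 - 2*m^3 - 2*m^2 - 9*m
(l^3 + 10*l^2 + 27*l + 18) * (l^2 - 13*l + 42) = l^5 - 3*l^4 - 61*l^3 + 87*l^2 + 900*l + 756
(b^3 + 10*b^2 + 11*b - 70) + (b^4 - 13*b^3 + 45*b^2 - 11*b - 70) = b^4 - 12*b^3 + 55*b^2 - 140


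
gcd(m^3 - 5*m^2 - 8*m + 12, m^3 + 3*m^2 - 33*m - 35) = 1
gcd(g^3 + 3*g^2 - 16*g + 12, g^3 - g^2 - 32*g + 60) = g^2 + 4*g - 12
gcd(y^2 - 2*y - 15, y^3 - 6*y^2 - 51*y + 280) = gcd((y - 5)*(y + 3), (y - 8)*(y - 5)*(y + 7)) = y - 5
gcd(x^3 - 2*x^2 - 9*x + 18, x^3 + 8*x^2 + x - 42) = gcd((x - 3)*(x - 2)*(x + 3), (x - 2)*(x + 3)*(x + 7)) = x^2 + x - 6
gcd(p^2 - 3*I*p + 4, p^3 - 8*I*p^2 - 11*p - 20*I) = p^2 - 3*I*p + 4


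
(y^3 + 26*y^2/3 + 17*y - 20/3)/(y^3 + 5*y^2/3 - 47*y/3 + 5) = (y + 4)/(y - 3)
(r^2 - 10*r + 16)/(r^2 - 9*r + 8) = (r - 2)/(r - 1)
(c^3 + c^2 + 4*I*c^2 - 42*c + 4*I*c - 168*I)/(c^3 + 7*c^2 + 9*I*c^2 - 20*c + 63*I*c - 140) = (c - 6)/(c + 5*I)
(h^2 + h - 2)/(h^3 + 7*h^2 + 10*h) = (h - 1)/(h*(h + 5))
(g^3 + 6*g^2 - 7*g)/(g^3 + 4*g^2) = (g^2 + 6*g - 7)/(g*(g + 4))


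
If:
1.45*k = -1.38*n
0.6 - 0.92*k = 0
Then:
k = 0.65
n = -0.69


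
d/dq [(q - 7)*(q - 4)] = 2*q - 11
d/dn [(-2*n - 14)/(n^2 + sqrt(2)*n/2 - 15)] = 4*(-2*n^2 - sqrt(2)*n + (n + 7)*(4*n + sqrt(2)) + 30)/(2*n^2 + sqrt(2)*n - 30)^2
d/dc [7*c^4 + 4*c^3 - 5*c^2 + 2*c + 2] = 28*c^3 + 12*c^2 - 10*c + 2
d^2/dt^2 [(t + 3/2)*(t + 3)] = 2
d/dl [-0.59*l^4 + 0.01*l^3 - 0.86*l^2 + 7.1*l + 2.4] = -2.36*l^3 + 0.03*l^2 - 1.72*l + 7.1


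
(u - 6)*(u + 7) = u^2 + u - 42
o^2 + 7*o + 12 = (o + 3)*(o + 4)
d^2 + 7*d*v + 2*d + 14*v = (d + 2)*(d + 7*v)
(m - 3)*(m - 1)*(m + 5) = m^3 + m^2 - 17*m + 15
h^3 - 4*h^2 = h^2*(h - 4)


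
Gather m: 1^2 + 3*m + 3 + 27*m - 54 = 30*m - 50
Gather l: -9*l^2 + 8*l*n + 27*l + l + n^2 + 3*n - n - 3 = -9*l^2 + l*(8*n + 28) + n^2 + 2*n - 3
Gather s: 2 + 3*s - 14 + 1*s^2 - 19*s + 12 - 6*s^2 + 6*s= -5*s^2 - 10*s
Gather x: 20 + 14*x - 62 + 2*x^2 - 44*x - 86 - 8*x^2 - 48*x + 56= -6*x^2 - 78*x - 72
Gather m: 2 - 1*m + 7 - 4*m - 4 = 5 - 5*m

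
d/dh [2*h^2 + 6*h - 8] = 4*h + 6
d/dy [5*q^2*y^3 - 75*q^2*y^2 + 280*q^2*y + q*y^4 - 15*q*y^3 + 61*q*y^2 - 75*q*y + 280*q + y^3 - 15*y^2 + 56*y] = 15*q^2*y^2 - 150*q^2*y + 280*q^2 + 4*q*y^3 - 45*q*y^2 + 122*q*y - 75*q + 3*y^2 - 30*y + 56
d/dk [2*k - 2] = 2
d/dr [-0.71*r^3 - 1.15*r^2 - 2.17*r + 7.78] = -2.13*r^2 - 2.3*r - 2.17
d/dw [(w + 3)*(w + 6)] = 2*w + 9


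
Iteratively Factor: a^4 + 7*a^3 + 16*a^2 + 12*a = (a + 2)*(a^3 + 5*a^2 + 6*a) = a*(a + 2)*(a^2 + 5*a + 6) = a*(a + 2)^2*(a + 3)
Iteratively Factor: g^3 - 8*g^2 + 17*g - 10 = (g - 2)*(g^2 - 6*g + 5) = (g - 5)*(g - 2)*(g - 1)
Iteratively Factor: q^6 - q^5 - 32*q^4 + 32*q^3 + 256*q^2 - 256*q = (q)*(q^5 - q^4 - 32*q^3 + 32*q^2 + 256*q - 256) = q*(q - 1)*(q^4 - 32*q^2 + 256) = q*(q - 1)*(q + 4)*(q^3 - 4*q^2 - 16*q + 64) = q*(q - 4)*(q - 1)*(q + 4)*(q^2 - 16) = q*(q - 4)^2*(q - 1)*(q + 4)*(q + 4)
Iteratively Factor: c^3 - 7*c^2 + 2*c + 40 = (c + 2)*(c^2 - 9*c + 20) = (c - 5)*(c + 2)*(c - 4)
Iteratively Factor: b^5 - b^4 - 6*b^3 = (b)*(b^4 - b^3 - 6*b^2) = b^2*(b^3 - b^2 - 6*b) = b^3*(b^2 - b - 6) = b^3*(b - 3)*(b + 2)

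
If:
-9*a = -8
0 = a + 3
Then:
No Solution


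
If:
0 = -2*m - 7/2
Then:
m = -7/4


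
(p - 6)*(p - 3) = p^2 - 9*p + 18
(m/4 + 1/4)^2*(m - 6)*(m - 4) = m^4/16 - m^3/2 + 5*m^2/16 + 19*m/8 + 3/2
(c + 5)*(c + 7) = c^2 + 12*c + 35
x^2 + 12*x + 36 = (x + 6)^2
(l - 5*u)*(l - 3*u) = l^2 - 8*l*u + 15*u^2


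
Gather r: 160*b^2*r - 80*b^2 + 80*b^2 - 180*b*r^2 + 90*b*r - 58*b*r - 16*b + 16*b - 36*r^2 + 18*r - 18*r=r^2*(-180*b - 36) + r*(160*b^2 + 32*b)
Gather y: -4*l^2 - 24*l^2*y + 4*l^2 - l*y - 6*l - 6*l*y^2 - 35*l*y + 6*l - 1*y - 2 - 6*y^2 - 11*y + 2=y^2*(-6*l - 6) + y*(-24*l^2 - 36*l - 12)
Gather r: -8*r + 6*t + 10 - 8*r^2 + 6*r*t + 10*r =-8*r^2 + r*(6*t + 2) + 6*t + 10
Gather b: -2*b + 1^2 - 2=-2*b - 1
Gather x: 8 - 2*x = 8 - 2*x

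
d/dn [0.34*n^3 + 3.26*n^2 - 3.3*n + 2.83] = 1.02*n^2 + 6.52*n - 3.3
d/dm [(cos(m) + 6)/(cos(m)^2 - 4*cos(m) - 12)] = (cos(m)^2 + 12*cos(m) - 12)*sin(m)/(sin(m)^2 + 4*cos(m) + 11)^2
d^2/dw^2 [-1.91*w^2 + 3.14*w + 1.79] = -3.82000000000000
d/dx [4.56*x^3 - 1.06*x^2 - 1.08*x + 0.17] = 13.68*x^2 - 2.12*x - 1.08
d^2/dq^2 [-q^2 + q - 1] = -2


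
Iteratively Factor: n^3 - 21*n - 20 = (n - 5)*(n^2 + 5*n + 4) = (n - 5)*(n + 1)*(n + 4)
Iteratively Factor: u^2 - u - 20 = (u + 4)*(u - 5)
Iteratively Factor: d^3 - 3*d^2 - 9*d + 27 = (d + 3)*(d^2 - 6*d + 9) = (d - 3)*(d + 3)*(d - 3)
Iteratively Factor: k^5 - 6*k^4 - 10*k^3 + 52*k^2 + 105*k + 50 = (k + 2)*(k^4 - 8*k^3 + 6*k^2 + 40*k + 25) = (k + 1)*(k + 2)*(k^3 - 9*k^2 + 15*k + 25) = (k - 5)*(k + 1)*(k + 2)*(k^2 - 4*k - 5) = (k - 5)^2*(k + 1)*(k + 2)*(k + 1)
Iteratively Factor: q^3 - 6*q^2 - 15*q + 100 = (q - 5)*(q^2 - q - 20) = (q - 5)^2*(q + 4)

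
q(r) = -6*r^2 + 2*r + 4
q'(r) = 2 - 12*r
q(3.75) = -72.88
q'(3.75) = -43.00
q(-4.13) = -106.60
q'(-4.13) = 51.56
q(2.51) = -28.78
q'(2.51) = -28.12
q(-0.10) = 3.74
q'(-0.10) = 3.20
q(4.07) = -87.25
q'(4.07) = -46.84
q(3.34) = -56.25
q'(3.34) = -38.08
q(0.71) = 2.40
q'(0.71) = -6.52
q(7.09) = -283.43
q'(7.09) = -83.08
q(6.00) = -200.00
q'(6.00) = -70.00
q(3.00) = -44.00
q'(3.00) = -34.00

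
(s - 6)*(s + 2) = s^2 - 4*s - 12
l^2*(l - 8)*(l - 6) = l^4 - 14*l^3 + 48*l^2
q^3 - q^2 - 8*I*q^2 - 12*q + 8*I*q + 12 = (q - 1)*(q - 6*I)*(q - 2*I)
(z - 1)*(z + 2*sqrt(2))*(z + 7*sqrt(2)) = z^3 - z^2 + 9*sqrt(2)*z^2 - 9*sqrt(2)*z + 28*z - 28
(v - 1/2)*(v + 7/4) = v^2 + 5*v/4 - 7/8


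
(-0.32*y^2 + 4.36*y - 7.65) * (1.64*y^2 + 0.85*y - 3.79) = -0.5248*y^4 + 6.8784*y^3 - 7.6272*y^2 - 23.0269*y + 28.9935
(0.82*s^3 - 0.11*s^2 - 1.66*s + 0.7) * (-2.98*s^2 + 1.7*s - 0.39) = -2.4436*s^5 + 1.7218*s^4 + 4.44*s^3 - 4.8651*s^2 + 1.8374*s - 0.273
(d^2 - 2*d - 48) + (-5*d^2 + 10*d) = -4*d^2 + 8*d - 48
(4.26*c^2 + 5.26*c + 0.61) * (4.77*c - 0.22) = 20.3202*c^3 + 24.153*c^2 + 1.7525*c - 0.1342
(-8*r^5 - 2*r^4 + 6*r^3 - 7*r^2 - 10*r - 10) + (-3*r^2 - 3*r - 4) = -8*r^5 - 2*r^4 + 6*r^3 - 10*r^2 - 13*r - 14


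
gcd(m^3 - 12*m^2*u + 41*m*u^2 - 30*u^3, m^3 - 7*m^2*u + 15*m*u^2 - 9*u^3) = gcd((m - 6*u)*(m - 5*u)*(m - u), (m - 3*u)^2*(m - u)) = -m + u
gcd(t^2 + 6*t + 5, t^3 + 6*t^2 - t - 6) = t + 1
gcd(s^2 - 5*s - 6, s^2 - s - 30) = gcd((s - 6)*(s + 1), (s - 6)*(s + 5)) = s - 6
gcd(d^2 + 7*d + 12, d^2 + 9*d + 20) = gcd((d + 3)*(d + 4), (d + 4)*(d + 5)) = d + 4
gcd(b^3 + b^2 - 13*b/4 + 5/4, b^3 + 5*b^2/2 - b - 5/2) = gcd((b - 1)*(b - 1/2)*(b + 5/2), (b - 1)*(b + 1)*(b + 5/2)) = b^2 + 3*b/2 - 5/2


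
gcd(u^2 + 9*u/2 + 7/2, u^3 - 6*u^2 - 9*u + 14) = 1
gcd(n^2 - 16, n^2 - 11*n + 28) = n - 4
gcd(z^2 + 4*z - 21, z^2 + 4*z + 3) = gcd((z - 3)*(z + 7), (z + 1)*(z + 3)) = 1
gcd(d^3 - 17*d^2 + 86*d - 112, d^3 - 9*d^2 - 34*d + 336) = d^2 - 15*d + 56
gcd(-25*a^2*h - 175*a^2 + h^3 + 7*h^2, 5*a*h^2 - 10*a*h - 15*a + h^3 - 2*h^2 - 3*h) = 5*a + h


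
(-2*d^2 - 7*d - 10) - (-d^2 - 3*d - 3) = -d^2 - 4*d - 7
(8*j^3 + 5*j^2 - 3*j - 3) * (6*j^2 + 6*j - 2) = 48*j^5 + 78*j^4 - 4*j^3 - 46*j^2 - 12*j + 6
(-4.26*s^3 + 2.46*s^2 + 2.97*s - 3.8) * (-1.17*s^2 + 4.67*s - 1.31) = 4.9842*s^5 - 22.7724*s^4 + 13.5939*s^3 + 15.0933*s^2 - 21.6367*s + 4.978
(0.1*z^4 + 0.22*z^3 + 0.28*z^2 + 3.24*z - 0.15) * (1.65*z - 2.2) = 0.165*z^5 + 0.143*z^4 - 0.022*z^3 + 4.73*z^2 - 7.3755*z + 0.33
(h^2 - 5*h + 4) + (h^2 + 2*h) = 2*h^2 - 3*h + 4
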